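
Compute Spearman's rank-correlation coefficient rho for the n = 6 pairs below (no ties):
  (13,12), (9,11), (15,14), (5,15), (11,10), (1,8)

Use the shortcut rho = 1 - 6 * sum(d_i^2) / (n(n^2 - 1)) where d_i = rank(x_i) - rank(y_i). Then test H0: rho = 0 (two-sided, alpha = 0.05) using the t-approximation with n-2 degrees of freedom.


Step 1: Rank x and y separately (midranks; no ties here).
rank(x): 13->5, 9->3, 15->6, 5->2, 11->4, 1->1
rank(y): 12->4, 11->3, 14->5, 15->6, 10->2, 8->1
Step 2: d_i = R_x(i) - R_y(i); compute d_i^2.
  (5-4)^2=1, (3-3)^2=0, (6-5)^2=1, (2-6)^2=16, (4-2)^2=4, (1-1)^2=0
sum(d^2) = 22.
Step 3: rho = 1 - 6*22 / (6*(6^2 - 1)) = 1 - 132/210 = 0.371429.
Step 4: Under H0, t = rho * sqrt((n-2)/(1-rho^2)) = 0.8001 ~ t(4).
Step 5: Two-sided p-value from the t-distribution with 4 df = 0.468478.
Step 6: alpha = 0.05. fail to reject H0.

rho = 0.3714, p = 0.468478, fail to reject H0 at alpha = 0.05.


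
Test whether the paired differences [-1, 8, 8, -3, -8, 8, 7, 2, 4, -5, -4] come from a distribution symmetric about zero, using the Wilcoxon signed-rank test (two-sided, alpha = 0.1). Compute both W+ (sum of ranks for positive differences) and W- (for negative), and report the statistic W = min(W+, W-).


Step 1: Drop any zero differences (none here) and take |d_i|.
|d| = [1, 8, 8, 3, 8, 8, 7, 2, 4, 5, 4]
Step 2: Midrank |d_i| (ties get averaged ranks).
ranks: |1|->1, |8|->9.5, |8|->9.5, |3|->3, |8|->9.5, |8|->9.5, |7|->7, |2|->2, |4|->4.5, |5|->6, |4|->4.5
Step 3: Attach original signs; sum ranks with positive sign and with negative sign.
W+ = 9.5 + 9.5 + 9.5 + 7 + 2 + 4.5 = 42
W- = 1 + 3 + 9.5 + 6 + 4.5 = 24
(Check: W+ + W- = 66 should equal n(n+1)/2 = 66.)
Step 4: Test statistic W = min(W+, W-) = 24.
Step 5: Ties in |d|, so use the tie-corrected normal approximation.
        E[W] = n(n+1)/4 = 11*12/4 = 33.
        Tie groups: |d|=4 (t=2), |d|=8 (t=4); sum(t^3 - t) = 66.
        Var[W] = n(n+1)(2n+1)/24 - sum(t^3-t)/48 = 3036/24 - 66/48 = 125.125.
        z = (W - E[W]) / sqrt(Var[W]) = (24 - 33) / 11.1859 = -0.8046.
        Two-sided p = 2*Phi(z) = 0.421061.
Step 6: alpha = 0.1. fail to reject H0.

W+ = 42, W- = 24, W = min = 24, p = 0.421061, fail to reject H0.


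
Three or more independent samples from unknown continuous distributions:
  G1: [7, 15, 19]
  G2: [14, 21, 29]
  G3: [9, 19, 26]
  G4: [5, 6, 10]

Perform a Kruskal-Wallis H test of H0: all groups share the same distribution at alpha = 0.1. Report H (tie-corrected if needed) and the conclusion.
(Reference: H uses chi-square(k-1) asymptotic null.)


Step 1: Combine all N = 12 observations and assign midranks.
sorted (value, group, rank): (5,G4,1), (6,G4,2), (7,G1,3), (9,G3,4), (10,G4,5), (14,G2,6), (15,G1,7), (19,G1,8.5), (19,G3,8.5), (21,G2,10), (26,G3,11), (29,G2,12)
Step 2: Sum ranks within each group.
R_1 = 18.5 (n_1 = 3)
R_2 = 28 (n_2 = 3)
R_3 = 23.5 (n_3 = 3)
R_4 = 8 (n_4 = 3)
Step 3: H = 12/(N(N+1)) * sum(R_i^2/n_i) - 3(N+1)
     = 12/(12*13) * (18.5^2/3 + 28^2/3 + 23.5^2/3 + 8^2/3) - 3*13
     = 0.076923 * 580.833 - 39
     = 5.679487.
Step 4: Ties present; correction factor C = 1 - 6/(12^3 - 12) = 0.996503. Corrected H = 5.679487 / 0.996503 = 5.699415.
Step 5: Under H0, H ~ chi^2(3); p-value = 0.127186.
Step 6: alpha = 0.1. fail to reject H0.

H = 5.6994, df = 3, p = 0.127186, fail to reject H0.


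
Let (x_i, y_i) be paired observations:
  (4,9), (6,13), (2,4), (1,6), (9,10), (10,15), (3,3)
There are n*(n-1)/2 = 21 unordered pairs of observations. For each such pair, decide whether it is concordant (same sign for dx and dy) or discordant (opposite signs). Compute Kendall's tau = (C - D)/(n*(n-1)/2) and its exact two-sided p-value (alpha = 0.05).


Step 1: Enumerate the 21 unordered pairs (i,j) with i<j and classify each by sign(x_j-x_i) * sign(y_j-y_i).
  (1,2):dx=+2,dy=+4->C; (1,3):dx=-2,dy=-5->C; (1,4):dx=-3,dy=-3->C; (1,5):dx=+5,dy=+1->C
  (1,6):dx=+6,dy=+6->C; (1,7):dx=-1,dy=-6->C; (2,3):dx=-4,dy=-9->C; (2,4):dx=-5,dy=-7->C
  (2,5):dx=+3,dy=-3->D; (2,6):dx=+4,dy=+2->C; (2,7):dx=-3,dy=-10->C; (3,4):dx=-1,dy=+2->D
  (3,5):dx=+7,dy=+6->C; (3,6):dx=+8,dy=+11->C; (3,7):dx=+1,dy=-1->D; (4,5):dx=+8,dy=+4->C
  (4,6):dx=+9,dy=+9->C; (4,7):dx=+2,dy=-3->D; (5,6):dx=+1,dy=+5->C; (5,7):dx=-6,dy=-7->C
  (6,7):dx=-7,dy=-12->C
Step 2: C = 17, D = 4, total pairs = 21.
Step 3: tau = (C - D)/(n(n-1)/2) = (17 - 4)/21 = 0.619048.
Step 4: Exact two-sided p-value (enumerate n! = 5040 permutations of y under H0): p = 0.069048.
Step 5: alpha = 0.05. fail to reject H0.

tau_b = 0.6190 (C=17, D=4), p = 0.069048, fail to reject H0.


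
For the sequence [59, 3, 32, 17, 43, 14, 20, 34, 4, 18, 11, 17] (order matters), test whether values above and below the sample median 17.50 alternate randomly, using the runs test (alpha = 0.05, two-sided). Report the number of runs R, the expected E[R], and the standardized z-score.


Step 1: Compute median = 17.50; label A = above, B = below.
Labels in order: ABABABAABABB  (n_A = 6, n_B = 6)
Step 2: Count runs R = 10.
Step 3: Under H0 (random ordering), E[R] = 2*n_A*n_B/(n_A+n_B) + 1 = 2*6*6/12 + 1 = 7.0000.
        Var[R] = 2*n_A*n_B*(2*n_A*n_B - n_A - n_B) / ((n_A+n_B)^2 * (n_A+n_B-1)) = 4320/1584 = 2.7273.
        SD[R] = 1.6514.
Step 4: Continuity-corrected z = (R - 0.5 - E[R]) / SD[R] = (10 - 0.5 - 7.0000) / 1.6514 = 1.5138.
Step 5: Two-sided p-value via normal approximation = 2*(1 - Phi(|z|)) = 0.130070.
Step 6: alpha = 0.05. fail to reject H0.

R = 10, z = 1.5138, p = 0.130070, fail to reject H0.


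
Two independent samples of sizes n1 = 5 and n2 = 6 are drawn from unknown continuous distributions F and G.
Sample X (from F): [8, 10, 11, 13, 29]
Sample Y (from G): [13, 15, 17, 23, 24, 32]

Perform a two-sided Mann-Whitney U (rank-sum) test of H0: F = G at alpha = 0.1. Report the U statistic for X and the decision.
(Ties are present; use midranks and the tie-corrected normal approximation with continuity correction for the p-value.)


Step 1: Combine and sort all 11 observations; assign midranks.
sorted (value, group): (8,X), (10,X), (11,X), (13,X), (13,Y), (15,Y), (17,Y), (23,Y), (24,Y), (29,X), (32,Y)
ranks: 8->1, 10->2, 11->3, 13->4.5, 13->4.5, 15->6, 17->7, 23->8, 24->9, 29->10, 32->11
Step 2: Rank sum for X: R1 = 1 + 2 + 3 + 4.5 + 10 = 20.5.
Step 3: U_X = R1 - n1(n1+1)/2 = 20.5 - 5*6/2 = 20.5 - 15 = 5.5.
       U_Y = n1*n2 - U_X = 30 - 5.5 = 24.5.
Step 4: Ties are present, so use the tie-corrected normal approximation (with continuity correction) for the p-value.
Step 5: p-value = 0.099576; compare to alpha = 0.1. reject H0.

U_X = 5.5, p = 0.099576, reject H0 at alpha = 0.1.


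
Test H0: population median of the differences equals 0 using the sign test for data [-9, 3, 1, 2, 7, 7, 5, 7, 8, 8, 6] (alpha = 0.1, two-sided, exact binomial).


Step 1: Discard zero differences. Original n = 11; n_eff = number of nonzero differences = 11.
Nonzero differences (with sign): -9, +3, +1, +2, +7, +7, +5, +7, +8, +8, +6
Step 2: Count signs: positive = 10, negative = 1.
Step 3: Under H0: P(positive) = 0.5, so the number of positives S ~ Bin(11, 0.5).
Step 4: Two-sided exact p-value = sum of Bin(11,0.5) probabilities at or below the observed probability = 0.011719.
Step 5: alpha = 0.1. reject H0.

n_eff = 11, pos = 10, neg = 1, p = 0.011719, reject H0.


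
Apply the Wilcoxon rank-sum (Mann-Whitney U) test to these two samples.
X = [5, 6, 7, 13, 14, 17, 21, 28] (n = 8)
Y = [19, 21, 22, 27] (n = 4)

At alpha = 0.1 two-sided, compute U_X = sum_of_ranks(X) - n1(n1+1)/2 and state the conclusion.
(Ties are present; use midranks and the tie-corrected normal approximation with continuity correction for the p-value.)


Step 1: Combine and sort all 12 observations; assign midranks.
sorted (value, group): (5,X), (6,X), (7,X), (13,X), (14,X), (17,X), (19,Y), (21,X), (21,Y), (22,Y), (27,Y), (28,X)
ranks: 5->1, 6->2, 7->3, 13->4, 14->5, 17->6, 19->7, 21->8.5, 21->8.5, 22->10, 27->11, 28->12
Step 2: Rank sum for X: R1 = 1 + 2 + 3 + 4 + 5 + 6 + 8.5 + 12 = 41.5.
Step 3: U_X = R1 - n1(n1+1)/2 = 41.5 - 8*9/2 = 41.5 - 36 = 5.5.
       U_Y = n1*n2 - U_X = 32 - 5.5 = 26.5.
Step 4: Ties are present, so use the tie-corrected normal approximation (with continuity correction) for the p-value.
Step 5: p-value = 0.088869; compare to alpha = 0.1. reject H0.

U_X = 5.5, p = 0.088869, reject H0 at alpha = 0.1.


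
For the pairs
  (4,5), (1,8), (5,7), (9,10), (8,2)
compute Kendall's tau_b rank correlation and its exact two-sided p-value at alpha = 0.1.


Step 1: Enumerate the 10 unordered pairs (i,j) with i<j and classify each by sign(x_j-x_i) * sign(y_j-y_i).
  (1,2):dx=-3,dy=+3->D; (1,3):dx=+1,dy=+2->C; (1,4):dx=+5,dy=+5->C; (1,5):dx=+4,dy=-3->D
  (2,3):dx=+4,dy=-1->D; (2,4):dx=+8,dy=+2->C; (2,5):dx=+7,dy=-6->D; (3,4):dx=+4,dy=+3->C
  (3,5):dx=+3,dy=-5->D; (4,5):dx=-1,dy=-8->C
Step 2: C = 5, D = 5, total pairs = 10.
Step 3: tau = (C - D)/(n(n-1)/2) = (5 - 5)/10 = 0.000000.
Step 4: Exact two-sided p-value (enumerate n! = 120 permutations of y under H0): p = 1.000000.
Step 5: alpha = 0.1. fail to reject H0.

tau_b = 0.0000 (C=5, D=5), p = 1.000000, fail to reject H0.


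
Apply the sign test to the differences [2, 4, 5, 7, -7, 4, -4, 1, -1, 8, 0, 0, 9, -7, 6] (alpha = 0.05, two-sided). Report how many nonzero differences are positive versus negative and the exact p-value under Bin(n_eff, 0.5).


Step 1: Discard zero differences. Original n = 15; n_eff = number of nonzero differences = 13.
Nonzero differences (with sign): +2, +4, +5, +7, -7, +4, -4, +1, -1, +8, +9, -7, +6
Step 2: Count signs: positive = 9, negative = 4.
Step 3: Under H0: P(positive) = 0.5, so the number of positives S ~ Bin(13, 0.5).
Step 4: Two-sided exact p-value = sum of Bin(13,0.5) probabilities at or below the observed probability = 0.266846.
Step 5: alpha = 0.05. fail to reject H0.

n_eff = 13, pos = 9, neg = 4, p = 0.266846, fail to reject H0.


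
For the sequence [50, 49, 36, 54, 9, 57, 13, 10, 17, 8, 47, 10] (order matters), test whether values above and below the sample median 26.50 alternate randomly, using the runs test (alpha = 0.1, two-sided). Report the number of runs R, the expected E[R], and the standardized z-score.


Step 1: Compute median = 26.50; label A = above, B = below.
Labels in order: AAAABABBBBAB  (n_A = 6, n_B = 6)
Step 2: Count runs R = 6.
Step 3: Under H0 (random ordering), E[R] = 2*n_A*n_B/(n_A+n_B) + 1 = 2*6*6/12 + 1 = 7.0000.
        Var[R] = 2*n_A*n_B*(2*n_A*n_B - n_A - n_B) / ((n_A+n_B)^2 * (n_A+n_B-1)) = 4320/1584 = 2.7273.
        SD[R] = 1.6514.
Step 4: Continuity-corrected z = (R + 0.5 - E[R]) / SD[R] = (6 + 0.5 - 7.0000) / 1.6514 = -0.3028.
Step 5: Two-sided p-value via normal approximation = 2*(1 - Phi(|z|)) = 0.762069.
Step 6: alpha = 0.1. fail to reject H0.

R = 6, z = -0.3028, p = 0.762069, fail to reject H0.


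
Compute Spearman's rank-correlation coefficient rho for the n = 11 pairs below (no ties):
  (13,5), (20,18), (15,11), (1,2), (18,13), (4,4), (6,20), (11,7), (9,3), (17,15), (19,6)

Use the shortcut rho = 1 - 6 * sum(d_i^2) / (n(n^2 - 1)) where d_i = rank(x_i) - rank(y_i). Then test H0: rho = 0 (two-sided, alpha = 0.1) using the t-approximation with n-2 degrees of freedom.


Step 1: Rank x and y separately (midranks; no ties here).
rank(x): 13->6, 20->11, 15->7, 1->1, 18->9, 4->2, 6->3, 11->5, 9->4, 17->8, 19->10
rank(y): 5->4, 18->10, 11->7, 2->1, 13->8, 4->3, 20->11, 7->6, 3->2, 15->9, 6->5
Step 2: d_i = R_x(i) - R_y(i); compute d_i^2.
  (6-4)^2=4, (11-10)^2=1, (7-7)^2=0, (1-1)^2=0, (9-8)^2=1, (2-3)^2=1, (3-11)^2=64, (5-6)^2=1, (4-2)^2=4, (8-9)^2=1, (10-5)^2=25
sum(d^2) = 102.
Step 3: rho = 1 - 6*102 / (11*(11^2 - 1)) = 1 - 612/1320 = 0.536364.
Step 4: Under H0, t = rho * sqrt((n-2)/(1-rho^2)) = 1.9065 ~ t(9).
Step 5: Two-sided p-value from the t-distribution with 9 df = 0.088953.
Step 6: alpha = 0.1. reject H0.

rho = 0.5364, p = 0.088953, reject H0 at alpha = 0.1.


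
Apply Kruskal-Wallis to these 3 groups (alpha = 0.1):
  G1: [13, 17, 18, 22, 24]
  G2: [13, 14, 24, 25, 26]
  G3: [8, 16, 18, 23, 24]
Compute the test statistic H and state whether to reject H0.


Step 1: Combine all N = 15 observations and assign midranks.
sorted (value, group, rank): (8,G3,1), (13,G1,2.5), (13,G2,2.5), (14,G2,4), (16,G3,5), (17,G1,6), (18,G1,7.5), (18,G3,7.5), (22,G1,9), (23,G3,10), (24,G1,12), (24,G2,12), (24,G3,12), (25,G2,14), (26,G2,15)
Step 2: Sum ranks within each group.
R_1 = 37 (n_1 = 5)
R_2 = 47.5 (n_2 = 5)
R_3 = 35.5 (n_3 = 5)
Step 3: H = 12/(N(N+1)) * sum(R_i^2/n_i) - 3(N+1)
     = 12/(15*16) * (37^2/5 + 47.5^2/5 + 35.5^2/5) - 3*16
     = 0.050000 * 977.1 - 48
     = 0.855000.
Step 4: Ties present; correction factor C = 1 - 36/(15^3 - 15) = 0.989286. Corrected H = 0.855000 / 0.989286 = 0.864260.
Step 5: Under H0, H ~ chi^2(2); p-value = 0.649125.
Step 6: alpha = 0.1. fail to reject H0.

H = 0.8643, df = 2, p = 0.649125, fail to reject H0.


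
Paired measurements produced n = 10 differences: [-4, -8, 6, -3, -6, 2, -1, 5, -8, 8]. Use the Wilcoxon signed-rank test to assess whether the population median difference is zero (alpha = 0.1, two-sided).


Step 1: Drop any zero differences (none here) and take |d_i|.
|d| = [4, 8, 6, 3, 6, 2, 1, 5, 8, 8]
Step 2: Midrank |d_i| (ties get averaged ranks).
ranks: |4|->4, |8|->9, |6|->6.5, |3|->3, |6|->6.5, |2|->2, |1|->1, |5|->5, |8|->9, |8|->9
Step 3: Attach original signs; sum ranks with positive sign and with negative sign.
W+ = 6.5 + 2 + 5 + 9 = 22.5
W- = 4 + 9 + 3 + 6.5 + 1 + 9 = 32.5
(Check: W+ + W- = 55 should equal n(n+1)/2 = 55.)
Step 4: Test statistic W = min(W+, W-) = 22.5.
Step 5: Ties in |d|, so use the tie-corrected normal approximation.
        E[W] = n(n+1)/4 = 10*11/4 = 27.5.
        Tie groups: |d|=6 (t=2), |d|=8 (t=3); sum(t^3 - t) = 30.
        Var[W] = n(n+1)(2n+1)/24 - sum(t^3-t)/48 = 2310/24 - 30/48 = 95.625.
        z = (W - E[W]) / sqrt(Var[W]) = (22.5 - 27.5) / 9.7788 = -0.5113.
        Two-sided p = 2*Phi(z) = 0.609134.
Step 6: alpha = 0.1. fail to reject H0.

W+ = 22.5, W- = 32.5, W = min = 22.5, p = 0.609134, fail to reject H0.


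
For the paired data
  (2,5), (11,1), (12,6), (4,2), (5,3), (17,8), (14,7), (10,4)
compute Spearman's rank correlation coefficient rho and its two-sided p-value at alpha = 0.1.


Step 1: Rank x and y separately (midranks; no ties here).
rank(x): 2->1, 11->5, 12->6, 4->2, 5->3, 17->8, 14->7, 10->4
rank(y): 5->5, 1->1, 6->6, 2->2, 3->3, 8->8, 7->7, 4->4
Step 2: d_i = R_x(i) - R_y(i); compute d_i^2.
  (1-5)^2=16, (5-1)^2=16, (6-6)^2=0, (2-2)^2=0, (3-3)^2=0, (8-8)^2=0, (7-7)^2=0, (4-4)^2=0
sum(d^2) = 32.
Step 3: rho = 1 - 6*32 / (8*(8^2 - 1)) = 1 - 192/504 = 0.619048.
Step 4: Under H0, t = rho * sqrt((n-2)/(1-rho^2)) = 1.9308 ~ t(6).
Step 5: Two-sided p-value from the t-distribution with 6 df = 0.101733.
Step 6: alpha = 0.1. fail to reject H0.

rho = 0.6190, p = 0.101733, fail to reject H0 at alpha = 0.1.


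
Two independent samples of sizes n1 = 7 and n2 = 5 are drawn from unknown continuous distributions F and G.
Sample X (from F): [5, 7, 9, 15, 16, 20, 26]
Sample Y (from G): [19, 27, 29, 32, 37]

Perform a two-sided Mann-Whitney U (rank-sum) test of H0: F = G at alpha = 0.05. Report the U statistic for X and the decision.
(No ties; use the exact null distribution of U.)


Step 1: Combine and sort all 12 observations; assign midranks.
sorted (value, group): (5,X), (7,X), (9,X), (15,X), (16,X), (19,Y), (20,X), (26,X), (27,Y), (29,Y), (32,Y), (37,Y)
ranks: 5->1, 7->2, 9->3, 15->4, 16->5, 19->6, 20->7, 26->8, 27->9, 29->10, 32->11, 37->12
Step 2: Rank sum for X: R1 = 1 + 2 + 3 + 4 + 5 + 7 + 8 = 30.
Step 3: U_X = R1 - n1(n1+1)/2 = 30 - 7*8/2 = 30 - 28 = 2.
       U_Y = n1*n2 - U_X = 35 - 2 = 33.
Step 4: No ties, so the exact null distribution of U (based on enumerating the C(12,7) = 792 equally likely rank assignments) gives the two-sided p-value.
Step 5: p-value = 0.010101; compare to alpha = 0.05. reject H0.

U_X = 2, p = 0.010101, reject H0 at alpha = 0.05.


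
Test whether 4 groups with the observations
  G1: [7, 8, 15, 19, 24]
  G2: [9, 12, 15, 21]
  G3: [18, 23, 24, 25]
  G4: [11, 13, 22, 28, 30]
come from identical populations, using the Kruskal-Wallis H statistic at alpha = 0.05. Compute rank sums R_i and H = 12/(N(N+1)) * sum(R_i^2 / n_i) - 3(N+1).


Step 1: Combine all N = 18 observations and assign midranks.
sorted (value, group, rank): (7,G1,1), (8,G1,2), (9,G2,3), (11,G4,4), (12,G2,5), (13,G4,6), (15,G1,7.5), (15,G2,7.5), (18,G3,9), (19,G1,10), (21,G2,11), (22,G4,12), (23,G3,13), (24,G1,14.5), (24,G3,14.5), (25,G3,16), (28,G4,17), (30,G4,18)
Step 2: Sum ranks within each group.
R_1 = 35 (n_1 = 5)
R_2 = 26.5 (n_2 = 4)
R_3 = 52.5 (n_3 = 4)
R_4 = 57 (n_4 = 5)
Step 3: H = 12/(N(N+1)) * sum(R_i^2/n_i) - 3(N+1)
     = 12/(18*19) * (35^2/5 + 26.5^2/4 + 52.5^2/4 + 57^2/5) - 3*19
     = 0.035088 * 1759.42 - 57
     = 4.734211.
Step 4: Ties present; correction factor C = 1 - 12/(18^3 - 18) = 0.997936. Corrected H = 4.734211 / 0.997936 = 4.744002.
Step 5: Under H0, H ~ chi^2(3); p-value = 0.191531.
Step 6: alpha = 0.05. fail to reject H0.

H = 4.7440, df = 3, p = 0.191531, fail to reject H0.


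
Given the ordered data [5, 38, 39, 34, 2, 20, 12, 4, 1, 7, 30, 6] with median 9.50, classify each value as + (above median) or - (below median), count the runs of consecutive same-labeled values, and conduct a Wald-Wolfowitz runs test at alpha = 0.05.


Step 1: Compute median = 9.50; label A = above, B = below.
Labels in order: BAAABAABBBAB  (n_A = 6, n_B = 6)
Step 2: Count runs R = 7.
Step 3: Under H0 (random ordering), E[R] = 2*n_A*n_B/(n_A+n_B) + 1 = 2*6*6/12 + 1 = 7.0000.
        Var[R] = 2*n_A*n_B*(2*n_A*n_B - n_A - n_B) / ((n_A+n_B)^2 * (n_A+n_B-1)) = 4320/1584 = 2.7273.
        SD[R] = 1.6514.
Step 4: R = E[R], so z = 0 with no continuity correction.
Step 5: Two-sided p-value via normal approximation = 2*(1 - Phi(|z|)) = 1.000000.
Step 6: alpha = 0.05. fail to reject H0.

R = 7, z = 0.0000, p = 1.000000, fail to reject H0.


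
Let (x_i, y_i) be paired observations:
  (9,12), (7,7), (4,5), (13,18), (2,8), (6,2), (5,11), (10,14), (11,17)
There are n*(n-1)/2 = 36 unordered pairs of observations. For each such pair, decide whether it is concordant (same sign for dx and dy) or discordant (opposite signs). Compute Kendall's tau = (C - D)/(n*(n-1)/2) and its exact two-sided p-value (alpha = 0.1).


Step 1: Enumerate the 36 unordered pairs (i,j) with i<j and classify each by sign(x_j-x_i) * sign(y_j-y_i).
  (1,2):dx=-2,dy=-5->C; (1,3):dx=-5,dy=-7->C; (1,4):dx=+4,dy=+6->C; (1,5):dx=-7,dy=-4->C
  (1,6):dx=-3,dy=-10->C; (1,7):dx=-4,dy=-1->C; (1,8):dx=+1,dy=+2->C; (1,9):dx=+2,dy=+5->C
  (2,3):dx=-3,dy=-2->C; (2,4):dx=+6,dy=+11->C; (2,5):dx=-5,dy=+1->D; (2,6):dx=-1,dy=-5->C
  (2,7):dx=-2,dy=+4->D; (2,8):dx=+3,dy=+7->C; (2,9):dx=+4,dy=+10->C; (3,4):dx=+9,dy=+13->C
  (3,5):dx=-2,dy=+3->D; (3,6):dx=+2,dy=-3->D; (3,7):dx=+1,dy=+6->C; (3,8):dx=+6,dy=+9->C
  (3,9):dx=+7,dy=+12->C; (4,5):dx=-11,dy=-10->C; (4,6):dx=-7,dy=-16->C; (4,7):dx=-8,dy=-7->C
  (4,8):dx=-3,dy=-4->C; (4,9):dx=-2,dy=-1->C; (5,6):dx=+4,dy=-6->D; (5,7):dx=+3,dy=+3->C
  (5,8):dx=+8,dy=+6->C; (5,9):dx=+9,dy=+9->C; (6,7):dx=-1,dy=+9->D; (6,8):dx=+4,dy=+12->C
  (6,9):dx=+5,dy=+15->C; (7,8):dx=+5,dy=+3->C; (7,9):dx=+6,dy=+6->C; (8,9):dx=+1,dy=+3->C
Step 2: C = 30, D = 6, total pairs = 36.
Step 3: tau = (C - D)/(n(n-1)/2) = (30 - 6)/36 = 0.666667.
Step 4: Exact two-sided p-value (enumerate n! = 362880 permutations of y under H0): p = 0.012665.
Step 5: alpha = 0.1. reject H0.

tau_b = 0.6667 (C=30, D=6), p = 0.012665, reject H0.


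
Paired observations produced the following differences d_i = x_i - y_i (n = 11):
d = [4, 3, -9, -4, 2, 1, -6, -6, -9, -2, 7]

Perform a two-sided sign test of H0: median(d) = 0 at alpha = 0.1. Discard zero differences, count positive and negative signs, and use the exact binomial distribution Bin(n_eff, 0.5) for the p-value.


Step 1: Discard zero differences. Original n = 11; n_eff = number of nonzero differences = 11.
Nonzero differences (with sign): +4, +3, -9, -4, +2, +1, -6, -6, -9, -2, +7
Step 2: Count signs: positive = 5, negative = 6.
Step 3: Under H0: P(positive) = 0.5, so the number of positives S ~ Bin(11, 0.5).
Step 4: Two-sided exact p-value = sum of Bin(11,0.5) probabilities at or below the observed probability = 1.000000.
Step 5: alpha = 0.1. fail to reject H0.

n_eff = 11, pos = 5, neg = 6, p = 1.000000, fail to reject H0.


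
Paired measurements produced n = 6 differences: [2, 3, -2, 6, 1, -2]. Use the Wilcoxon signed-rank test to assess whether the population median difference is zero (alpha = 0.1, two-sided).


Step 1: Drop any zero differences (none here) and take |d_i|.
|d| = [2, 3, 2, 6, 1, 2]
Step 2: Midrank |d_i| (ties get averaged ranks).
ranks: |2|->3, |3|->5, |2|->3, |6|->6, |1|->1, |2|->3
Step 3: Attach original signs; sum ranks with positive sign and with negative sign.
W+ = 3 + 5 + 6 + 1 = 15
W- = 3 + 3 = 6
(Check: W+ + W- = 21 should equal n(n+1)/2 = 21.)
Step 4: Test statistic W = min(W+, W-) = 6.
Step 5: Ties in |d|, so use the tie-corrected normal approximation.
        E[W] = n(n+1)/4 = 6*7/4 = 10.5.
        Tie groups: |d|=2 (t=3); sum(t^3 - t) = 24.
        Var[W] = n(n+1)(2n+1)/24 - sum(t^3-t)/48 = 546/24 - 24/48 = 22.25.
        z = (W - E[W]) / sqrt(Var[W]) = (6 - 10.5) / 4.7170 = -0.9540.
        Two-sided p = 2*Phi(z) = 0.340085.
Step 6: alpha = 0.1. fail to reject H0.

W+ = 15, W- = 6, W = min = 6, p = 0.340085, fail to reject H0.


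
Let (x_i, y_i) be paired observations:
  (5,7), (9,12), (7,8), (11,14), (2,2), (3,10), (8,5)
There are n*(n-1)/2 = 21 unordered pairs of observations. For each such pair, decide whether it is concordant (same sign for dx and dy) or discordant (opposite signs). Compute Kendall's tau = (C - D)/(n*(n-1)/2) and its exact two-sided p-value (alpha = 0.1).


Step 1: Enumerate the 21 unordered pairs (i,j) with i<j and classify each by sign(x_j-x_i) * sign(y_j-y_i).
  (1,2):dx=+4,dy=+5->C; (1,3):dx=+2,dy=+1->C; (1,4):dx=+6,dy=+7->C; (1,5):dx=-3,dy=-5->C
  (1,6):dx=-2,dy=+3->D; (1,7):dx=+3,dy=-2->D; (2,3):dx=-2,dy=-4->C; (2,4):dx=+2,dy=+2->C
  (2,5):dx=-7,dy=-10->C; (2,6):dx=-6,dy=-2->C; (2,7):dx=-1,dy=-7->C; (3,4):dx=+4,dy=+6->C
  (3,5):dx=-5,dy=-6->C; (3,6):dx=-4,dy=+2->D; (3,7):dx=+1,dy=-3->D; (4,5):dx=-9,dy=-12->C
  (4,6):dx=-8,dy=-4->C; (4,7):dx=-3,dy=-9->C; (5,6):dx=+1,dy=+8->C; (5,7):dx=+6,dy=+3->C
  (6,7):dx=+5,dy=-5->D
Step 2: C = 16, D = 5, total pairs = 21.
Step 3: tau = (C - D)/(n(n-1)/2) = (16 - 5)/21 = 0.523810.
Step 4: Exact two-sided p-value (enumerate n! = 5040 permutations of y under H0): p = 0.136111.
Step 5: alpha = 0.1. fail to reject H0.

tau_b = 0.5238 (C=16, D=5), p = 0.136111, fail to reject H0.


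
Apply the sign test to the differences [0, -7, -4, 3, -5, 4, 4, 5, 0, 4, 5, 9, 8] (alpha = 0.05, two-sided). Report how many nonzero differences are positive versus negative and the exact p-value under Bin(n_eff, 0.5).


Step 1: Discard zero differences. Original n = 13; n_eff = number of nonzero differences = 11.
Nonzero differences (with sign): -7, -4, +3, -5, +4, +4, +5, +4, +5, +9, +8
Step 2: Count signs: positive = 8, negative = 3.
Step 3: Under H0: P(positive) = 0.5, so the number of positives S ~ Bin(11, 0.5).
Step 4: Two-sided exact p-value = sum of Bin(11,0.5) probabilities at or below the observed probability = 0.226562.
Step 5: alpha = 0.05. fail to reject H0.

n_eff = 11, pos = 8, neg = 3, p = 0.226562, fail to reject H0.


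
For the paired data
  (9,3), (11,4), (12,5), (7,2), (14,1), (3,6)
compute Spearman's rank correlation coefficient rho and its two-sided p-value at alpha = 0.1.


Step 1: Rank x and y separately (midranks; no ties here).
rank(x): 9->3, 11->4, 12->5, 7->2, 14->6, 3->1
rank(y): 3->3, 4->4, 5->5, 2->2, 1->1, 6->6
Step 2: d_i = R_x(i) - R_y(i); compute d_i^2.
  (3-3)^2=0, (4-4)^2=0, (5-5)^2=0, (2-2)^2=0, (6-1)^2=25, (1-6)^2=25
sum(d^2) = 50.
Step 3: rho = 1 - 6*50 / (6*(6^2 - 1)) = 1 - 300/210 = -0.428571.
Step 4: Under H0, t = rho * sqrt((n-2)/(1-rho^2)) = -0.9487 ~ t(4).
Step 5: Two-sided p-value from the t-distribution with 4 df = 0.396501.
Step 6: alpha = 0.1. fail to reject H0.

rho = -0.4286, p = 0.396501, fail to reject H0 at alpha = 0.1.


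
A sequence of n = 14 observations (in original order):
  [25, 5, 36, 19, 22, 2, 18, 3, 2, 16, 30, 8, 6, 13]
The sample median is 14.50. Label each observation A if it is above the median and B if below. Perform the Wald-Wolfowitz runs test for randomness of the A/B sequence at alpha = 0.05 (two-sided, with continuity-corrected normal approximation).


Step 1: Compute median = 14.50; label A = above, B = below.
Labels in order: ABAAABABBAABBB  (n_A = 7, n_B = 7)
Step 2: Count runs R = 8.
Step 3: Under H0 (random ordering), E[R] = 2*n_A*n_B/(n_A+n_B) + 1 = 2*7*7/14 + 1 = 8.0000.
        Var[R] = 2*n_A*n_B*(2*n_A*n_B - n_A - n_B) / ((n_A+n_B)^2 * (n_A+n_B-1)) = 8232/2548 = 3.2308.
        SD[R] = 1.7974.
Step 4: R = E[R], so z = 0 with no continuity correction.
Step 5: Two-sided p-value via normal approximation = 2*(1 - Phi(|z|)) = 1.000000.
Step 6: alpha = 0.05. fail to reject H0.

R = 8, z = 0.0000, p = 1.000000, fail to reject H0.


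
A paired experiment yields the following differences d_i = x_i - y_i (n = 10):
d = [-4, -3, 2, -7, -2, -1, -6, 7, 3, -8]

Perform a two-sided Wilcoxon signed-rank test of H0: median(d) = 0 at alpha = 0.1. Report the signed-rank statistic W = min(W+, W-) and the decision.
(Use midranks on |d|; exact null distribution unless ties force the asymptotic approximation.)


Step 1: Drop any zero differences (none here) and take |d_i|.
|d| = [4, 3, 2, 7, 2, 1, 6, 7, 3, 8]
Step 2: Midrank |d_i| (ties get averaged ranks).
ranks: |4|->6, |3|->4.5, |2|->2.5, |7|->8.5, |2|->2.5, |1|->1, |6|->7, |7|->8.5, |3|->4.5, |8|->10
Step 3: Attach original signs; sum ranks with positive sign and with negative sign.
W+ = 2.5 + 8.5 + 4.5 = 15.5
W- = 6 + 4.5 + 8.5 + 2.5 + 1 + 7 + 10 = 39.5
(Check: W+ + W- = 55 should equal n(n+1)/2 = 55.)
Step 4: Test statistic W = min(W+, W-) = 15.5.
Step 5: Ties in |d|, so use the tie-corrected normal approximation.
        E[W] = n(n+1)/4 = 10*11/4 = 27.5.
        Tie groups: |d|=2 (t=2), |d|=3 (t=2), |d|=7 (t=2); sum(t^3 - t) = 18.
        Var[W] = n(n+1)(2n+1)/24 - sum(t^3-t)/48 = 2310/24 - 18/48 = 95.875.
        z = (W - E[W]) / sqrt(Var[W]) = (15.5 - 27.5) / 9.7916 = -1.2255.
        Two-sided p = 2*Phi(z) = 0.220371.
Step 6: alpha = 0.1. fail to reject H0.

W+ = 15.5, W- = 39.5, W = min = 15.5, p = 0.220371, fail to reject H0.


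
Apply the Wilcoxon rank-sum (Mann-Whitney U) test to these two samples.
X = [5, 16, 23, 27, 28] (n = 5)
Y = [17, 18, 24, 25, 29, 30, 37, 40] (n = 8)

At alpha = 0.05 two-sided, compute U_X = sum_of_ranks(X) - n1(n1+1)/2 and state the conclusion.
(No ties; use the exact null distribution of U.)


Step 1: Combine and sort all 13 observations; assign midranks.
sorted (value, group): (5,X), (16,X), (17,Y), (18,Y), (23,X), (24,Y), (25,Y), (27,X), (28,X), (29,Y), (30,Y), (37,Y), (40,Y)
ranks: 5->1, 16->2, 17->3, 18->4, 23->5, 24->6, 25->7, 27->8, 28->9, 29->10, 30->11, 37->12, 40->13
Step 2: Rank sum for X: R1 = 1 + 2 + 5 + 8 + 9 = 25.
Step 3: U_X = R1 - n1(n1+1)/2 = 25 - 5*6/2 = 25 - 15 = 10.
       U_Y = n1*n2 - U_X = 40 - 10 = 30.
Step 4: No ties, so the exact null distribution of U (based on enumerating the C(13,5) = 1287 equally likely rank assignments) gives the two-sided p-value.
Step 5: p-value = 0.170940; compare to alpha = 0.05. fail to reject H0.

U_X = 10, p = 0.170940, fail to reject H0 at alpha = 0.05.


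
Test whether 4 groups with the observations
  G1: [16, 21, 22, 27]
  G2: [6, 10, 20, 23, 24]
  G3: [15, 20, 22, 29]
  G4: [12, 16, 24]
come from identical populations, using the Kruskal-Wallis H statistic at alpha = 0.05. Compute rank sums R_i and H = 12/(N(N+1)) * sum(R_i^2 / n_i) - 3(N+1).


Step 1: Combine all N = 16 observations and assign midranks.
sorted (value, group, rank): (6,G2,1), (10,G2,2), (12,G4,3), (15,G3,4), (16,G1,5.5), (16,G4,5.5), (20,G2,7.5), (20,G3,7.5), (21,G1,9), (22,G1,10.5), (22,G3,10.5), (23,G2,12), (24,G2,13.5), (24,G4,13.5), (27,G1,15), (29,G3,16)
Step 2: Sum ranks within each group.
R_1 = 40 (n_1 = 4)
R_2 = 36 (n_2 = 5)
R_3 = 38 (n_3 = 4)
R_4 = 22 (n_4 = 3)
Step 3: H = 12/(N(N+1)) * sum(R_i^2/n_i) - 3(N+1)
     = 12/(16*17) * (40^2/4 + 36^2/5 + 38^2/4 + 22^2/3) - 3*17
     = 0.044118 * 1181.53 - 51
     = 1.126471.
Step 4: Ties present; correction factor C = 1 - 24/(16^3 - 16) = 0.994118. Corrected H = 1.126471 / 0.994118 = 1.133136.
Step 5: Under H0, H ~ chi^2(3); p-value = 0.769082.
Step 6: alpha = 0.05. fail to reject H0.

H = 1.1331, df = 3, p = 0.769082, fail to reject H0.


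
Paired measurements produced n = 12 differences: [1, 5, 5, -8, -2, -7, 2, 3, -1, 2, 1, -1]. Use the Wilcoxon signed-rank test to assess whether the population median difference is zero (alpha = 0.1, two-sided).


Step 1: Drop any zero differences (none here) and take |d_i|.
|d| = [1, 5, 5, 8, 2, 7, 2, 3, 1, 2, 1, 1]
Step 2: Midrank |d_i| (ties get averaged ranks).
ranks: |1|->2.5, |5|->9.5, |5|->9.5, |8|->12, |2|->6, |7|->11, |2|->6, |3|->8, |1|->2.5, |2|->6, |1|->2.5, |1|->2.5
Step 3: Attach original signs; sum ranks with positive sign and with negative sign.
W+ = 2.5 + 9.5 + 9.5 + 6 + 8 + 6 + 2.5 = 44
W- = 12 + 6 + 11 + 2.5 + 2.5 = 34
(Check: W+ + W- = 78 should equal n(n+1)/2 = 78.)
Step 4: Test statistic W = min(W+, W-) = 34.
Step 5: Ties in |d|, so use the tie-corrected normal approximation.
        E[W] = n(n+1)/4 = 12*13/4 = 39.
        Tie groups: |d|=1 (t=4), |d|=2 (t=3), |d|=5 (t=2); sum(t^3 - t) = 90.
        Var[W] = n(n+1)(2n+1)/24 - sum(t^3-t)/48 = 3900/24 - 90/48 = 160.625.
        z = (W - E[W]) / sqrt(Var[W]) = (34 - 39) / 12.6738 = -0.3945.
        Two-sided p = 2*Phi(z) = 0.693201.
Step 6: alpha = 0.1. fail to reject H0.

W+ = 44, W- = 34, W = min = 34, p = 0.693201, fail to reject H0.


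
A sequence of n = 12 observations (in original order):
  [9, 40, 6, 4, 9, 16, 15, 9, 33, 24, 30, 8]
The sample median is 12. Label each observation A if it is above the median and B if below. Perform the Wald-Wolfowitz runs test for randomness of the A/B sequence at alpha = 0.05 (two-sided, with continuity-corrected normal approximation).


Step 1: Compute median = 12; label A = above, B = below.
Labels in order: BABBBAABAAAB  (n_A = 6, n_B = 6)
Step 2: Count runs R = 7.
Step 3: Under H0 (random ordering), E[R] = 2*n_A*n_B/(n_A+n_B) + 1 = 2*6*6/12 + 1 = 7.0000.
        Var[R] = 2*n_A*n_B*(2*n_A*n_B - n_A - n_B) / ((n_A+n_B)^2 * (n_A+n_B-1)) = 4320/1584 = 2.7273.
        SD[R] = 1.6514.
Step 4: R = E[R], so z = 0 with no continuity correction.
Step 5: Two-sided p-value via normal approximation = 2*(1 - Phi(|z|)) = 1.000000.
Step 6: alpha = 0.05. fail to reject H0.

R = 7, z = 0.0000, p = 1.000000, fail to reject H0.


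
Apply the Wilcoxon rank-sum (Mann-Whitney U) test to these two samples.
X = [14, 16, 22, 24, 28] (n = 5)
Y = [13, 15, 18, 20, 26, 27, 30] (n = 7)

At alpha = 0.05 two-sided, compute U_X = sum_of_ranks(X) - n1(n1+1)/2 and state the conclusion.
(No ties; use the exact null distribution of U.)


Step 1: Combine and sort all 12 observations; assign midranks.
sorted (value, group): (13,Y), (14,X), (15,Y), (16,X), (18,Y), (20,Y), (22,X), (24,X), (26,Y), (27,Y), (28,X), (30,Y)
ranks: 13->1, 14->2, 15->3, 16->4, 18->5, 20->6, 22->7, 24->8, 26->9, 27->10, 28->11, 30->12
Step 2: Rank sum for X: R1 = 2 + 4 + 7 + 8 + 11 = 32.
Step 3: U_X = R1 - n1(n1+1)/2 = 32 - 5*6/2 = 32 - 15 = 17.
       U_Y = n1*n2 - U_X = 35 - 17 = 18.
Step 4: No ties, so the exact null distribution of U (based on enumerating the C(12,5) = 792 equally likely rank assignments) gives the two-sided p-value.
Step 5: p-value = 1.000000; compare to alpha = 0.05. fail to reject H0.

U_X = 17, p = 1.000000, fail to reject H0 at alpha = 0.05.


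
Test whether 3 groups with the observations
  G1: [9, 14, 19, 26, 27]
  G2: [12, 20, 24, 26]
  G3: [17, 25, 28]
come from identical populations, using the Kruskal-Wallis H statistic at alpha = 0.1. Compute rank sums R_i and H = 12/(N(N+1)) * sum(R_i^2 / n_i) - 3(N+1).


Step 1: Combine all N = 12 observations and assign midranks.
sorted (value, group, rank): (9,G1,1), (12,G2,2), (14,G1,3), (17,G3,4), (19,G1,5), (20,G2,6), (24,G2,7), (25,G3,8), (26,G1,9.5), (26,G2,9.5), (27,G1,11), (28,G3,12)
Step 2: Sum ranks within each group.
R_1 = 29.5 (n_1 = 5)
R_2 = 24.5 (n_2 = 4)
R_3 = 24 (n_3 = 3)
Step 3: H = 12/(N(N+1)) * sum(R_i^2/n_i) - 3(N+1)
     = 12/(12*13) * (29.5^2/5 + 24.5^2/4 + 24^2/3) - 3*13
     = 0.076923 * 516.112 - 39
     = 0.700962.
Step 4: Ties present; correction factor C = 1 - 6/(12^3 - 12) = 0.996503. Corrected H = 0.700962 / 0.996503 = 0.703421.
Step 5: Under H0, H ~ chi^2(2); p-value = 0.703484.
Step 6: alpha = 0.1. fail to reject H0.

H = 0.7034, df = 2, p = 0.703484, fail to reject H0.


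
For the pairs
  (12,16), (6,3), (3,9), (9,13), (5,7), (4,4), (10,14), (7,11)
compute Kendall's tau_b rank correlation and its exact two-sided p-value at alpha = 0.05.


Step 1: Enumerate the 28 unordered pairs (i,j) with i<j and classify each by sign(x_j-x_i) * sign(y_j-y_i).
  (1,2):dx=-6,dy=-13->C; (1,3):dx=-9,dy=-7->C; (1,4):dx=-3,dy=-3->C; (1,5):dx=-7,dy=-9->C
  (1,6):dx=-8,dy=-12->C; (1,7):dx=-2,dy=-2->C; (1,8):dx=-5,dy=-5->C; (2,3):dx=-3,dy=+6->D
  (2,4):dx=+3,dy=+10->C; (2,5):dx=-1,dy=+4->D; (2,6):dx=-2,dy=+1->D; (2,7):dx=+4,dy=+11->C
  (2,8):dx=+1,dy=+8->C; (3,4):dx=+6,dy=+4->C; (3,5):dx=+2,dy=-2->D; (3,6):dx=+1,dy=-5->D
  (3,7):dx=+7,dy=+5->C; (3,8):dx=+4,dy=+2->C; (4,5):dx=-4,dy=-6->C; (4,6):dx=-5,dy=-9->C
  (4,7):dx=+1,dy=+1->C; (4,8):dx=-2,dy=-2->C; (5,6):dx=-1,dy=-3->C; (5,7):dx=+5,dy=+7->C
  (5,8):dx=+2,dy=+4->C; (6,7):dx=+6,dy=+10->C; (6,8):dx=+3,dy=+7->C; (7,8):dx=-3,dy=-3->C
Step 2: C = 23, D = 5, total pairs = 28.
Step 3: tau = (C - D)/(n(n-1)/2) = (23 - 5)/28 = 0.642857.
Step 4: Exact two-sided p-value (enumerate n! = 40320 permutations of y under H0): p = 0.031151.
Step 5: alpha = 0.05. reject H0.

tau_b = 0.6429 (C=23, D=5), p = 0.031151, reject H0.


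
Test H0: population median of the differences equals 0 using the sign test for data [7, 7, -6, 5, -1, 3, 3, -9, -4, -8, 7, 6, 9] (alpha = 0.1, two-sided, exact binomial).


Step 1: Discard zero differences. Original n = 13; n_eff = number of nonzero differences = 13.
Nonzero differences (with sign): +7, +7, -6, +5, -1, +3, +3, -9, -4, -8, +7, +6, +9
Step 2: Count signs: positive = 8, negative = 5.
Step 3: Under H0: P(positive) = 0.5, so the number of positives S ~ Bin(13, 0.5).
Step 4: Two-sided exact p-value = sum of Bin(13,0.5) probabilities at or below the observed probability = 0.581055.
Step 5: alpha = 0.1. fail to reject H0.

n_eff = 13, pos = 8, neg = 5, p = 0.581055, fail to reject H0.


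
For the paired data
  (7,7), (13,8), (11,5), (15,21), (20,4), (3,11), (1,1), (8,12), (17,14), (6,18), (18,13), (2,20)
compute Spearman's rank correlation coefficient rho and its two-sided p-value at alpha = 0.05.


Step 1: Rank x and y separately (midranks; no ties here).
rank(x): 7->5, 13->8, 11->7, 15->9, 20->12, 3->3, 1->1, 8->6, 17->10, 6->4, 18->11, 2->2
rank(y): 7->4, 8->5, 5->3, 21->12, 4->2, 11->6, 1->1, 12->7, 14->9, 18->10, 13->8, 20->11
Step 2: d_i = R_x(i) - R_y(i); compute d_i^2.
  (5-4)^2=1, (8-5)^2=9, (7-3)^2=16, (9-12)^2=9, (12-2)^2=100, (3-6)^2=9, (1-1)^2=0, (6-7)^2=1, (10-9)^2=1, (4-10)^2=36, (11-8)^2=9, (2-11)^2=81
sum(d^2) = 272.
Step 3: rho = 1 - 6*272 / (12*(12^2 - 1)) = 1 - 1632/1716 = 0.048951.
Step 4: Under H0, t = rho * sqrt((n-2)/(1-rho^2)) = 0.1550 ~ t(10).
Step 5: Two-sided p-value from the t-distribution with 10 df = 0.879919.
Step 6: alpha = 0.05. fail to reject H0.

rho = 0.0490, p = 0.879919, fail to reject H0 at alpha = 0.05.


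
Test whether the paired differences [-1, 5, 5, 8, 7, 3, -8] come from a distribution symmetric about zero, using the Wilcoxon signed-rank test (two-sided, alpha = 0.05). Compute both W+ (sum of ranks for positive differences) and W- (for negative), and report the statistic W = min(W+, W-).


Step 1: Drop any zero differences (none here) and take |d_i|.
|d| = [1, 5, 5, 8, 7, 3, 8]
Step 2: Midrank |d_i| (ties get averaged ranks).
ranks: |1|->1, |5|->3.5, |5|->3.5, |8|->6.5, |7|->5, |3|->2, |8|->6.5
Step 3: Attach original signs; sum ranks with positive sign and with negative sign.
W+ = 3.5 + 3.5 + 6.5 + 5 + 2 = 20.5
W- = 1 + 6.5 = 7.5
(Check: W+ + W- = 28 should equal n(n+1)/2 = 28.)
Step 4: Test statistic W = min(W+, W-) = 7.5.
Step 5: Ties in |d|, so use the tie-corrected normal approximation.
        E[W] = n(n+1)/4 = 7*8/4 = 14.
        Tie groups: |d|=5 (t=2), |d|=8 (t=2); sum(t^3 - t) = 12.
        Var[W] = n(n+1)(2n+1)/24 - sum(t^3-t)/48 = 840/24 - 12/48 = 34.75.
        z = (W - E[W]) / sqrt(Var[W]) = (7.5 - 14) / 5.8949 = -1.1026.
        Two-sided p = 2*Phi(z) = 0.270181.
Step 6: alpha = 0.05. fail to reject H0.

W+ = 20.5, W- = 7.5, W = min = 7.5, p = 0.270181, fail to reject H0.


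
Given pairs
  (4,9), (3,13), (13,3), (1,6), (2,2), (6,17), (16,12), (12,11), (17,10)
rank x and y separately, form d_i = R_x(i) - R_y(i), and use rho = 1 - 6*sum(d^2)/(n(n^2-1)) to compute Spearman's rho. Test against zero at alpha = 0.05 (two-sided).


Step 1: Rank x and y separately (midranks; no ties here).
rank(x): 4->4, 3->3, 13->7, 1->1, 2->2, 6->5, 16->8, 12->6, 17->9
rank(y): 9->4, 13->8, 3->2, 6->3, 2->1, 17->9, 12->7, 11->6, 10->5
Step 2: d_i = R_x(i) - R_y(i); compute d_i^2.
  (4-4)^2=0, (3-8)^2=25, (7-2)^2=25, (1-3)^2=4, (2-1)^2=1, (5-9)^2=16, (8-7)^2=1, (6-6)^2=0, (9-5)^2=16
sum(d^2) = 88.
Step 3: rho = 1 - 6*88 / (9*(9^2 - 1)) = 1 - 528/720 = 0.266667.
Step 4: Under H0, t = rho * sqrt((n-2)/(1-rho^2)) = 0.7320 ~ t(7).
Step 5: Two-sided p-value from the t-distribution with 7 df = 0.487922.
Step 6: alpha = 0.05. fail to reject H0.

rho = 0.2667, p = 0.487922, fail to reject H0 at alpha = 0.05.


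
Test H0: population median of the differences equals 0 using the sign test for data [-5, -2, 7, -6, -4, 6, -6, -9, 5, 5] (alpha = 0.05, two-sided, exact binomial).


Step 1: Discard zero differences. Original n = 10; n_eff = number of nonzero differences = 10.
Nonzero differences (with sign): -5, -2, +7, -6, -4, +6, -6, -9, +5, +5
Step 2: Count signs: positive = 4, negative = 6.
Step 3: Under H0: P(positive) = 0.5, so the number of positives S ~ Bin(10, 0.5).
Step 4: Two-sided exact p-value = sum of Bin(10,0.5) probabilities at or below the observed probability = 0.753906.
Step 5: alpha = 0.05. fail to reject H0.

n_eff = 10, pos = 4, neg = 6, p = 0.753906, fail to reject H0.


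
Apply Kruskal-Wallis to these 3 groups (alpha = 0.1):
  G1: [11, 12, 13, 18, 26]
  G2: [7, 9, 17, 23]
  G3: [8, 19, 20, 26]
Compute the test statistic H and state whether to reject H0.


Step 1: Combine all N = 13 observations and assign midranks.
sorted (value, group, rank): (7,G2,1), (8,G3,2), (9,G2,3), (11,G1,4), (12,G1,5), (13,G1,6), (17,G2,7), (18,G1,8), (19,G3,9), (20,G3,10), (23,G2,11), (26,G1,12.5), (26,G3,12.5)
Step 2: Sum ranks within each group.
R_1 = 35.5 (n_1 = 5)
R_2 = 22 (n_2 = 4)
R_3 = 33.5 (n_3 = 4)
Step 3: H = 12/(N(N+1)) * sum(R_i^2/n_i) - 3(N+1)
     = 12/(13*14) * (35.5^2/5 + 22^2/4 + 33.5^2/4) - 3*14
     = 0.065934 * 653.612 - 42
     = 1.095330.
Step 4: Ties present; correction factor C = 1 - 6/(13^3 - 13) = 0.997253. Corrected H = 1.095330 / 0.997253 = 1.098347.
Step 5: Under H0, H ~ chi^2(2); p-value = 0.577427.
Step 6: alpha = 0.1. fail to reject H0.

H = 1.0983, df = 2, p = 0.577427, fail to reject H0.


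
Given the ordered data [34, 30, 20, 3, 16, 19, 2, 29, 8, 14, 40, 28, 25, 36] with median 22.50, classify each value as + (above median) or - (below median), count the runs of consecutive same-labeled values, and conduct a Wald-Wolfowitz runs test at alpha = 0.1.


Step 1: Compute median = 22.50; label A = above, B = below.
Labels in order: AABBBBBABBAAAA  (n_A = 7, n_B = 7)
Step 2: Count runs R = 5.
Step 3: Under H0 (random ordering), E[R] = 2*n_A*n_B/(n_A+n_B) + 1 = 2*7*7/14 + 1 = 8.0000.
        Var[R] = 2*n_A*n_B*(2*n_A*n_B - n_A - n_B) / ((n_A+n_B)^2 * (n_A+n_B-1)) = 8232/2548 = 3.2308.
        SD[R] = 1.7974.
Step 4: Continuity-corrected z = (R + 0.5 - E[R]) / SD[R] = (5 + 0.5 - 8.0000) / 1.7974 = -1.3909.
Step 5: Two-sided p-value via normal approximation = 2*(1 - Phi(|z|)) = 0.164264.
Step 6: alpha = 0.1. fail to reject H0.

R = 5, z = -1.3909, p = 0.164264, fail to reject H0.


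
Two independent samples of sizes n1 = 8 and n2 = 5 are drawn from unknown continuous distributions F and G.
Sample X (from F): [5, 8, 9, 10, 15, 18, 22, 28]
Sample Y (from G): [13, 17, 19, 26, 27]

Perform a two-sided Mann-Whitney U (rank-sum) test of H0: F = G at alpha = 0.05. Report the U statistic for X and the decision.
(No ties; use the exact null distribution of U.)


Step 1: Combine and sort all 13 observations; assign midranks.
sorted (value, group): (5,X), (8,X), (9,X), (10,X), (13,Y), (15,X), (17,Y), (18,X), (19,Y), (22,X), (26,Y), (27,Y), (28,X)
ranks: 5->1, 8->2, 9->3, 10->4, 13->5, 15->6, 17->7, 18->8, 19->9, 22->10, 26->11, 27->12, 28->13
Step 2: Rank sum for X: R1 = 1 + 2 + 3 + 4 + 6 + 8 + 10 + 13 = 47.
Step 3: U_X = R1 - n1(n1+1)/2 = 47 - 8*9/2 = 47 - 36 = 11.
       U_Y = n1*n2 - U_X = 40 - 11 = 29.
Step 4: No ties, so the exact null distribution of U (based on enumerating the C(13,8) = 1287 equally likely rank assignments) gives the two-sided p-value.
Step 5: p-value = 0.222222; compare to alpha = 0.05. fail to reject H0.

U_X = 11, p = 0.222222, fail to reject H0 at alpha = 0.05.
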